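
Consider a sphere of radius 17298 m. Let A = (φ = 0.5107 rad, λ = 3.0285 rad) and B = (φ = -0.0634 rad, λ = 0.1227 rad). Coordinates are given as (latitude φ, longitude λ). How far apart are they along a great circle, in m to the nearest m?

In radians: φ₁ = 0.5107, φ₂ = -0.0634, Δλ = -166.490° = -2.9058 rad.
cos c = sin φ₁ sin φ₂ + cos φ₁ cos φ₂ cos Δλ = (0.4888)(-0.0634) + (0.8724)(0.9980)(-0.9723) = -0.87753,
so c = arccos(-0.87753) = 2.64148 rad.
Distance = R·c = 17298 × 2.6415 ≈ 45692 m.

45692 m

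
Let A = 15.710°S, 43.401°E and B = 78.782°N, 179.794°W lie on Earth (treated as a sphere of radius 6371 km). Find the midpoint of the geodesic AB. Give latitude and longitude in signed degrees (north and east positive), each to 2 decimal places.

Central angle δ = 1.9846 rad. Interpolating on the sphere with fraction f = 0.5:
P = [sin((1−f)δ)·A + sin(fδ)·B] / sin δ = 0.9145·A + 0.9145·B in Cartesian coordinates,
giving P = (0.4617, 0.6042, 0.6494), i.e. latitude 40.50°, longitude 52.62°.

40.50°, 52.62°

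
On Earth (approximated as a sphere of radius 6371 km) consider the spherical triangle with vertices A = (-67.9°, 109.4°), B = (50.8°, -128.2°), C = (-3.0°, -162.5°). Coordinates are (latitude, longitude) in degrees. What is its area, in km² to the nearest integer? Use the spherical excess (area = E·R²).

Side lengths (central angles): a = 1.0692, b = 1.5098, c = 2.5781 rad; semiperimeter s = 2.5786.
By l'Huilier's theorem, tan(E/4) = √[tan(s/2) tan((s−a)/2) tan((s−b)/2) tan((s−c)/2)], giving spherical excess E = 0.0805 rad.
Area = E·R² = 0.0805 × (6371)² ≈ 3267460 km².

3267460 km²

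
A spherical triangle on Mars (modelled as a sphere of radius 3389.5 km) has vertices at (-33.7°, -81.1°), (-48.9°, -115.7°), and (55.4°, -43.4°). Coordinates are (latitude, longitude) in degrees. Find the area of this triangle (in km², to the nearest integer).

4180773 km²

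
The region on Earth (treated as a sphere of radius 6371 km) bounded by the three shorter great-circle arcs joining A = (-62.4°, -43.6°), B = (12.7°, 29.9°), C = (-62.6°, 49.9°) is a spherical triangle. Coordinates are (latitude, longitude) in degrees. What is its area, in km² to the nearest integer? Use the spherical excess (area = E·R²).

23174066 km²

Side lengths (central angles): a = 1.3421, b = 0.6860, c = 1.6373 rad; semiperimeter s = 1.8327.
By l'Huilier's theorem, tan(E/4) = √[tan(s/2) tan((s−a)/2) tan((s−b)/2) tan((s−c)/2)], giving spherical excess E = 0.5709 rad.
Area = E·R² = 0.5709 × (6371)² ≈ 23174066 km².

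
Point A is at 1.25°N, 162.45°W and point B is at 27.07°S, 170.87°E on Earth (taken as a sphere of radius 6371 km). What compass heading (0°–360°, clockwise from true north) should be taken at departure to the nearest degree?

Δλ = -26.680° = -0.4657 rad.
y = sin Δλ · cos φ₂ = (-0.4490)(0.8905) = -0.3998
x = cos φ₁ sin φ₂ − sin φ₁ cos φ₂ cos Δλ = (0.9998)(-0.4551) − (0.0218)(0.8905)(0.8935) = -0.4723
θ = atan2(y, x) = -139.75°; adding 360° gives 220°.

220°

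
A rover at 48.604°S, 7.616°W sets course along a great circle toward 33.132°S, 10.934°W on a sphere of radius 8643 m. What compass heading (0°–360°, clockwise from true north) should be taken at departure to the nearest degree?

With φ₁ = -0.8483, φ₂ = -0.5783, Δλ = -0.0579 rad, the forward-azimuth formula gives
θ = atan2( sin Δλ cos φ₂ , cos φ₁ sin φ₂ − sin φ₁ cos φ₂ cos Δλ ) = atan2(-0.0485, 0.2657) = -10.34°.
Adding 360° brings this into [0°, 360°): 350°.

350°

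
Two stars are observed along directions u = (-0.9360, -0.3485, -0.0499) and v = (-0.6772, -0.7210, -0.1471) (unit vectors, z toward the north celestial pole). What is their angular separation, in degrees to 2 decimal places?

26.82°

u·v = 0.8925; |u| = 1.0000, |v| = 1.0000.
cos θ = (u·v)/(|u||v|) = 0.8924, so θ = 26.82°.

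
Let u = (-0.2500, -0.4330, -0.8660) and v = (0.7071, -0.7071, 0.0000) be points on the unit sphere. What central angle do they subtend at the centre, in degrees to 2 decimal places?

u·v = 0.1294; |u| = 1.0000, |v| = 1.0000.
cos θ = (u·v)/(|u||v|) = 0.1294, so θ = 82.56°.

82.56°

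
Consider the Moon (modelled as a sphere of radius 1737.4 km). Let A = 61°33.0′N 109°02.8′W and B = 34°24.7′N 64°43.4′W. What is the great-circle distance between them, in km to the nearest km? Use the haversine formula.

1180 km

Let φ₁ = 1.0743 rad, φ₂ = 0.6006 rad, and Δλ = 0.7736 rad.
Haversine: a = sin²(Δφ/2) + cos φ₁ cos φ₂ sin²(Δλ/2) = 0.0550 + (0.4764)(0.8250)(0.1423) = 0.11097.
Central angle c = 2·arcsin(√a) = 0.67923 rad.
Distance = R·c = 1737.4 × 0.6792 ≈ 1180 km.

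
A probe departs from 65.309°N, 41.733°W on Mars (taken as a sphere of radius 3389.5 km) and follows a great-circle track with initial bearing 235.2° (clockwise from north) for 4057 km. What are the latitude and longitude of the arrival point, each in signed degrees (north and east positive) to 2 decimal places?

Angular distance δ = d/R = 4057/3389.5 = 1.19693 rad; initial bearing θ = 4.1050 rad.
sin φ₂ = sin φ₁ cos δ + cos φ₁ sin δ cos θ = (0.9086)(0.3652) + (0.4177)(0.9309)(-0.5707) = 0.1099, so φ₂ = 6.31°.
Δλ = atan2(sin θ sin δ cos φ₁, cos δ − sin φ₁ sin φ₂) = atan2(-0.3193, 0.2654) = -50.272°.
λ₂ = -41.733° − 50.272° = -92.00°.

6.31°, -92.00°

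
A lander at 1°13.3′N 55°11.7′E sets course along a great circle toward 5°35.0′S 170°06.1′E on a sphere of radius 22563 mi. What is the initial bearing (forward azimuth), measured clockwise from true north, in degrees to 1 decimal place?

Δλ = 114.907° = 2.0055 rad.
y = sin Δλ · cos φ₂ = (0.9070)(0.9953) = 0.9027
x = cos φ₁ sin φ₂ − sin φ₁ cos φ₂ cos Δλ = (0.9998)(-0.0973) − (0.0213)(0.9953)(-0.4211) = -0.0883
θ = atan2(y, x) = 95.59°, so the bearing is 95.6°.

95.6°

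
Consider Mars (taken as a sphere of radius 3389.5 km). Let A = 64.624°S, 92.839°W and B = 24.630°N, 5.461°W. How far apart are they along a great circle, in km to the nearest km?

Let φ₁ = -1.1279 rad, φ₂ = 0.4299 rad, and Δλ = 1.5250 rad.
Haversine: a = sin²(Δφ/2) + cos φ₁ cos φ₂ sin²(Δλ/2) = 0.4935 + (0.4286)(0.9090)(0.4771) = 0.67936.
Central angle c = 2·arcsin(√a) = 1.93770 rad.
Distance = R·c = 3389.5 × 1.9377 ≈ 6568 km.

6568 km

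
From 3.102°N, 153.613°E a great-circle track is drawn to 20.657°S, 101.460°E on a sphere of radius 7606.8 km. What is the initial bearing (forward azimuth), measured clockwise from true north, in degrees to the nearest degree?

243°

Δλ = -52.153° = -0.9102 rad.
y = sin Δλ · cos φ₂ = (-0.7897)(0.9357) = -0.7389
x = cos φ₁ sin φ₂ − sin φ₁ cos φ₂ cos Δλ = (0.9985)(-0.3528) − (0.0541)(0.9357)(0.6136) = -0.3833
θ = atan2(y, x) = -117.42°; adding 360° gives 243°.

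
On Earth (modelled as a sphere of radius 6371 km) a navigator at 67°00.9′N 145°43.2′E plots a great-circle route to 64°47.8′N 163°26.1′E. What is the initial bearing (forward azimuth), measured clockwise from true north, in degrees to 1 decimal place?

98.8°

With φ₁ = 1.1696, φ₂ = 1.1309, Δλ = 0.3092 rad, the forward-azimuth formula gives
θ = atan2( sin Δλ cos φ₂ , cos φ₁ sin φ₂ − sin φ₁ cos φ₂ cos Δλ ) = atan2(0.1296, -0.0201) = 98.83°.
So the initial bearing is 98.8°.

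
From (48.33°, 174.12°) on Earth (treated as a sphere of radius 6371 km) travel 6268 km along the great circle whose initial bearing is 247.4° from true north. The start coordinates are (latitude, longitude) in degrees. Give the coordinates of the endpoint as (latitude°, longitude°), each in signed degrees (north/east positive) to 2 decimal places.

11.59°, 122.43°

Angular distance δ = d/R = 6268/6371 = 0.98383 rad; initial bearing θ = 4.3179 rad.
sin φ₂ = sin φ₁ cos δ + cos φ₁ sin δ cos θ = (0.7470)(0.5538) + (0.6648)(0.8326)(-0.3843) = 0.2010, so φ₂ = 11.59°.
Δλ = atan2(sin θ sin δ cos φ₁, cos δ − sin φ₁ sin φ₂) = atan2(-0.5111, 0.4037) = -51.693°.
λ₂ = 174.120° − 51.693° = 122.43°.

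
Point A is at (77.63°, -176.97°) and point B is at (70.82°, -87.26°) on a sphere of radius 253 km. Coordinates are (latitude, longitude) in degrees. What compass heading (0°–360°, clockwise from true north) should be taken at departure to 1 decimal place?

Δλ = 89.710° = 1.5657 rad.
y = sin Δλ · cos φ₂ = (1.0000)(0.3285) = 0.3285
x = cos φ₁ sin φ₂ − sin φ₁ cos φ₂ cos Δλ = (0.2142)(0.9445) − (0.9768)(0.3285)(0.0051) = 0.2007
θ = atan2(y, x) = 58.58°, so the bearing is 58.6°.

58.6°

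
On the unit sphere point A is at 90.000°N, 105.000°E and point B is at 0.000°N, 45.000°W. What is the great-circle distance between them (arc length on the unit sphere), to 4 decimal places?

1.5708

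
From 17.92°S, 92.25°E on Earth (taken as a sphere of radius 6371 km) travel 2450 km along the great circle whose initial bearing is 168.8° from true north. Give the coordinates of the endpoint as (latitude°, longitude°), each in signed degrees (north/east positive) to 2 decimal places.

Angular distance δ = d/R = 2450/6371 = 0.38456 rad; initial bearing θ = 2.9461 rad.
sin φ₂ = sin φ₁ cos δ + cos φ₁ sin δ cos θ = (-0.3077)(0.9270) + (0.9515)(0.3751)(-0.9810) = -0.6354, so φ₂ = -39.45°.
Δλ = atan2(sin θ sin δ cos φ₁, cos δ − sin φ₁ sin φ₂) = atan2(0.0693, 0.7315) = 5.415°.
λ₂ = 92.250° + 5.415° = 97.66°.

-39.45°, 97.66°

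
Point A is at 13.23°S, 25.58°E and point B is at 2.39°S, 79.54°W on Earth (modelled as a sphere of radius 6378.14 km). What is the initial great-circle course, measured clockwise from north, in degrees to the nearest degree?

With φ₁ = -0.2309, φ₂ = -0.0417, Δλ = -1.8347 rad, the forward-azimuth formula gives
θ = atan2( sin Δλ cos φ₂ , cos φ₁ sin φ₂ − sin φ₁ cos φ₂ cos Δλ ) = atan2(-0.9645, -0.1002) = -95.93°.
Adding 360° brings this into [0°, 360°): 264°.

264°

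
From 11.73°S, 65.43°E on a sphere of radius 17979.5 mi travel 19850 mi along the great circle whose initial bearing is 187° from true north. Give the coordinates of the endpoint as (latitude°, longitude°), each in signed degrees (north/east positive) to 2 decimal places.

-73.61°, 42.75°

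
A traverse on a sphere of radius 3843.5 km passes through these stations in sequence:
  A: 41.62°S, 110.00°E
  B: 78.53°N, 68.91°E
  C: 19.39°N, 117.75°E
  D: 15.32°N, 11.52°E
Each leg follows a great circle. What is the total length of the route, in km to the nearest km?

Leg A→B: central angle 2.1399 rad, distance 8224.7 km.
Leg B→C: central angle 1.1053 rad, distance 4248.4 km.
Leg C→D: central angle 1.7381 rad, distance 6680.5 km.
Total: 8224.7 + 4248.4 + 6680.5 ≈ 19154 km.

19154 km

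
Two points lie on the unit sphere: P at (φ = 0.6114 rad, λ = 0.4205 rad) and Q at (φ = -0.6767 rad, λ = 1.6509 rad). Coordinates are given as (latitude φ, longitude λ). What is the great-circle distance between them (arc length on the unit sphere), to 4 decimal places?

1.7176

Let φ₁ = 0.6114 rad, φ₂ = -0.6767 rad, and Δλ = 1.2304 rad.
cos c = sin φ₁ sin φ₂ + cos φ₁ cos φ₂ cos Δλ = (0.5740)(-0.6262) + (0.8188)(0.7796)(0.3339) = -0.14632,
so c = arccos(-0.14632) = 1.71765 rad.
On the unit sphere the arc length equals the central angle: 1.7176.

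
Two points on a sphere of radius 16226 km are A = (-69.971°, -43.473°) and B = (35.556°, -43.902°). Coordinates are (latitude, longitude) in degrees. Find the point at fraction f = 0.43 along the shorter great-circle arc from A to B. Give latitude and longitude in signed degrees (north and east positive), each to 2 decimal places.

Central angle δ = 1.8418 rad. Interpolating on the sphere with fraction f = 0.43:
P = [sin((1−f)δ)·A + sin(fδ)·B] / sin δ = 0.9002·A + 0.7387·B in Cartesian coordinates,
giving P = (0.6568, -0.6289, -0.4162), i.e. latitude -24.59°, longitude -43.76°.

-24.59°, -43.76°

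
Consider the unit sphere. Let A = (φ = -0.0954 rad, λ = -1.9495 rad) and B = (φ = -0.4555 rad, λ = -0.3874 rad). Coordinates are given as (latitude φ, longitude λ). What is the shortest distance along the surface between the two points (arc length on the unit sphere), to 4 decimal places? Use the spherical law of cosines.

In radians: φ₁ = -0.0954, φ₂ = -0.4555, Δλ = 89.502° = 1.5621 rad.
cos c = sin φ₁ sin φ₂ + cos φ₁ cos φ₂ cos Δλ = (-0.0953)(-0.4399) + (0.9955)(0.8980)(0.0087) = 0.04968,
so c = arccos(0.04968) = 1.52110 rad.
On the unit sphere the arc length equals the central angle: 1.5211.

1.5211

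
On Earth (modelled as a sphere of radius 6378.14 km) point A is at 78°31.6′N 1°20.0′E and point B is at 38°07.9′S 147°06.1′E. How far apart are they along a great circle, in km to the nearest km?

15280 km

Let φ₁ = 1.3705 rad, φ₂ = -0.6655 rad, and Δλ = 2.5441 rad.
Haversine: a = sin²(Δφ/2) + cos φ₁ cos φ₂ sin²(Δλ/2) = 0.7243 + (0.1989)(0.7866)(0.9134) = 0.86725.
Central angle c = 2·arcsin(√a) = 2.39571 rad.
Distance = R·c = 6378.14 × 2.3957 ≈ 15280 km.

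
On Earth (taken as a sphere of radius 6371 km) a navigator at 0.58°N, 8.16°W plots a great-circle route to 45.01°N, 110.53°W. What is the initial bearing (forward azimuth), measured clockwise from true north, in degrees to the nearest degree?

316°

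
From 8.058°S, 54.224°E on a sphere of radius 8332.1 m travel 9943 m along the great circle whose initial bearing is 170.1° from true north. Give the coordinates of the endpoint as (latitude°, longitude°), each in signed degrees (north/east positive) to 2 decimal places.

Angular distance δ = d/R = 9943/8332.1 = 1.19334 rad; initial bearing θ = 2.9688 rad.
sin φ₂ = sin φ₁ cos δ + cos φ₁ sin δ cos θ = (-0.1402)(0.3686) + (0.9901)(0.9296)(-0.9851) = -0.9584, so φ₂ = -73.41°.
Δλ = atan2(sin θ sin δ cos φ₁, cos δ − sin φ₁ sin φ₂) = atan2(0.1582, 0.2342) = 34.045°.
λ₂ = 54.224° + 34.045° = 88.27°.

-73.41°, 88.27°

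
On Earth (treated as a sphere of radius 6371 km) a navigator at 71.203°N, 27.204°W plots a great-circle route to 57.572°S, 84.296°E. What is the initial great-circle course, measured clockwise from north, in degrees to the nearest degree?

100°

Δλ = 111.500° = 1.9460 rad.
y = sin Δλ · cos φ₂ = (0.9304)(0.5362) = 0.4989
x = cos φ₁ sin φ₂ − sin φ₁ cos φ₂ cos Δλ = (0.3222)(-0.8441) − (0.9467)(0.5362)(-0.3665) = -0.0859
θ = atan2(y, x) = 99.77°, so the bearing is 100°.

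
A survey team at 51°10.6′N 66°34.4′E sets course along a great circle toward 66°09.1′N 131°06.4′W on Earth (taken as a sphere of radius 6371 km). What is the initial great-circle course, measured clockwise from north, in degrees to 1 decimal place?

With φ₁ = 0.8932, φ₂ = 1.1546, Δλ = 2.8330 rad, the forward-azimuth formula gives
θ = atan2( sin Δλ cos φ₂ , cos φ₁ sin φ₂ − sin φ₁ cos φ₂ cos Δλ ) = atan2(0.1228, 0.8735) = 8.00°.
So the initial bearing is 8.0°.

8.0°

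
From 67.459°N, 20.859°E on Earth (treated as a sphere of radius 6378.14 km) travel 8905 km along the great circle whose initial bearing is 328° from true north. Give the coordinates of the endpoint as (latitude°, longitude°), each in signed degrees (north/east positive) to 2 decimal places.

Angular distance δ = d/R = 8905/6378.14 = 1.39618 rad; initial bearing θ = 5.7247 rad.
sin φ₂ = sin φ₁ cos δ + cos φ₁ sin δ cos θ = (0.9236)(0.1737) + (0.3833)(0.9848)(0.8480) = 0.4806, so φ₂ = 28.73°.
Δλ = atan2(sin θ sin δ cos φ₁, cos δ − sin φ₁ sin φ₂) = atan2(-0.2001, -0.2702) = -143.480°.
λ₂ = 20.859° − 143.480° = -122.62°.

28.73°, -122.62°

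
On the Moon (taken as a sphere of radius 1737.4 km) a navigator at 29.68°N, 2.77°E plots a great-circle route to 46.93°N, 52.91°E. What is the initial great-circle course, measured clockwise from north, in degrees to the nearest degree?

51°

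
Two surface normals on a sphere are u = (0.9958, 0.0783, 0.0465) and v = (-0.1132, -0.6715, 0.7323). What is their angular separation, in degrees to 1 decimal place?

97.5°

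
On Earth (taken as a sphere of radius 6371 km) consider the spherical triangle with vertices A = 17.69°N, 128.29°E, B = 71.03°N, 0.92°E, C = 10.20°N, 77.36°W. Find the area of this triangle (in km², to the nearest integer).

62400586 km²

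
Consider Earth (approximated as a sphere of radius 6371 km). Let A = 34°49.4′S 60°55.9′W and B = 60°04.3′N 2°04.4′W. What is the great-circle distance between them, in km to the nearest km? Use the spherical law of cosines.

In radians: φ₁ = -0.6078, φ₂ = 1.0484, Δλ = 58.858° = 1.0273 rad.
cos c = sin φ₁ sin φ₂ + cos φ₁ cos φ₂ cos Δλ = (-0.5710)(0.8667) + (0.8209)(0.4989)(0.5172) = -0.28309,
so c = arccos(-0.28309) = 1.85781 rad.
Distance = R·c = 6371 × 1.8578 ≈ 11836 km.

11836 km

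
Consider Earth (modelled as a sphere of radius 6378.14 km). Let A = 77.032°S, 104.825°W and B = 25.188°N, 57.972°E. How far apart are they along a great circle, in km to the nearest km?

14193 km

In radians: φ₁ = -1.3445, φ₂ = 0.4396, Δλ = 162.797° = 2.8413 rad.
Haversine: a = sin²(Δφ/2) + cos φ₁ cos φ₂ sin²(Δλ/2) = 0.6058 + (0.2244)(0.9049)(0.9776) = 0.80436.
Central angle c = 2·arcsin(√a) = 2.22524 rad.
Distance = R·c = 6378.14 × 2.2252 ≈ 14193 km.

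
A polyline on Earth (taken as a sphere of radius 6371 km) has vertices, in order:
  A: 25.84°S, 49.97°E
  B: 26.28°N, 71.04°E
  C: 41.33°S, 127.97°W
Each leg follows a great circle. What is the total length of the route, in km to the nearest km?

Leg A→B: central angle 0.9763 rad, distance 6220.3 km.
Leg B→C: central angle 2.7624 rad, distance 17599.5 km.
Total: 6220.3 + 17599.5 ≈ 23820 km.

23820 km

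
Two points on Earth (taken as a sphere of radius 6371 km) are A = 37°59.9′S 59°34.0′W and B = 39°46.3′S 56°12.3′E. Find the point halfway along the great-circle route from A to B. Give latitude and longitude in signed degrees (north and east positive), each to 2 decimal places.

-56.60°, -2.82°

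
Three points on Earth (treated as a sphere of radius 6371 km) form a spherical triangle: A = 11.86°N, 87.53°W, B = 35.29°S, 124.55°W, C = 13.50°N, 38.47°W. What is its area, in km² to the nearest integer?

Side lengths (central angles): a = 1.6515, b = 0.8345, c = 1.0250 rad; semiperimeter s = 1.7555.
By l'Huilier's theorem, tan(E/4) = √[tan(s/2) tan((s−a)/2) tan((s−b)/2) tan((s−c)/2)], giving spherical excess E = 0.4345 rad.
Area = E·R² = 0.4345 × (6371)² ≈ 17636195 km².

17636195 km²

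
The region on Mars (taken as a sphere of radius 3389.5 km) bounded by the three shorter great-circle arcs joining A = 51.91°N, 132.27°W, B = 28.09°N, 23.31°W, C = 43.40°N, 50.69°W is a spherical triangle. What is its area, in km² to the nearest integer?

743234 km²

Side lengths (central angles): a = 0.4675, b = 0.9193, c = 1.3758 rad; semiperimeter s = 1.3813.
By l'Huilier's theorem, tan(E/4) = √[tan(s/2) tan((s−a)/2) tan((s−b)/2) tan((s−c)/2)], giving spherical excess E = 0.0647 rad.
Area = E·R² = 0.0647 × (3389.5)² ≈ 743234 km².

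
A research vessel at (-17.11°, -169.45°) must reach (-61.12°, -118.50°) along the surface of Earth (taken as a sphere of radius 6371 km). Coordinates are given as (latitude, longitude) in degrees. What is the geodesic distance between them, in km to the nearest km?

With latitudes φ₁ = -17.110°, φ₂ = -61.120° and longitude difference Δλ = 50.950°:
Haversine: a = sin²(Δφ/2) + cos φ₁ cos φ₂ sin²(Δλ/2) = 0.1404 + (0.9557)(0.4830)(0.1850) = 0.22579.
Central angle c = 2·arcsin(√a) = 0.99032 rad.
Distance = R·c = 6371 × 0.9903 ≈ 6309 km.

6309 km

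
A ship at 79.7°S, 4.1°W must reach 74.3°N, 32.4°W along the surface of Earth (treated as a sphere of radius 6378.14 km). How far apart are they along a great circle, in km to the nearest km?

In radians: φ₁ = -1.3910, φ₂ = 1.2968, Δλ = -28.300° = -0.4939 rad.
cos c = sin φ₁ sin φ₂ + cos φ₁ cos φ₂ cos Δλ = (-0.9839)(0.9627) + (0.1788)(0.2706)(0.8805) = -0.90458,
so c = arccos(-0.90458) = 2.70118 rad.
Distance = R·c = 6378.14 × 2.7012 ≈ 17229 km.

17229 km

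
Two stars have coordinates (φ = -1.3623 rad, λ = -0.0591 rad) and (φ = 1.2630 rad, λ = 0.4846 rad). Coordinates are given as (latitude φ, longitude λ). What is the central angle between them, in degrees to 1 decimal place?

151.5°

With latitudes φ₁ = -78.054°, φ₂ = 72.365° and longitude difference Δλ = 31.152°:
cos c = sin φ₁ sin φ₂ + cos φ₁ cos φ₂ cos Δλ = (-0.9783)(0.9530) + (0.2070)(0.3030)(0.8558) = -0.87870,
so c = arccos(-0.87870) = 2.64392 rad.
So the angular separation is 151.5°.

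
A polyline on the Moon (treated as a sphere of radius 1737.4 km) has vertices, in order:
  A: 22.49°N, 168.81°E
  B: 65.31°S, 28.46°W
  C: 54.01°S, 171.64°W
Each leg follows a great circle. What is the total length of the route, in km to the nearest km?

5857 km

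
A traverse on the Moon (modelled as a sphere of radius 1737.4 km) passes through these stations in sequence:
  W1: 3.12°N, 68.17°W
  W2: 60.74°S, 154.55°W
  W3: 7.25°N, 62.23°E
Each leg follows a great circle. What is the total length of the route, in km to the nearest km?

6394 km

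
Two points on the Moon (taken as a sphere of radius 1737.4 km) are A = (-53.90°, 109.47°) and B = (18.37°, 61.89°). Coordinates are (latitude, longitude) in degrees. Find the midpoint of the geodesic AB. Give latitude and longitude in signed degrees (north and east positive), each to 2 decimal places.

Central angle δ = 1.4479 rad. Interpolating on the sphere with fraction f = 0.5:
P = [sin((1−f)δ)·A + sin(fδ)·B] / sin δ = 0.6674·A + 0.6674·B in Cartesian coordinates,
giving P = (0.1674, 0.9294, -0.3289), i.e. latitude -19.20°, longitude 79.79°.

-19.20°, 79.79°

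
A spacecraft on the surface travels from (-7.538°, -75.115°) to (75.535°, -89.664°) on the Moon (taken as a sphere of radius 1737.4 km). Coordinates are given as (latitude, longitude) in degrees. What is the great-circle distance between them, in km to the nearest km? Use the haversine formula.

2533 km

In radians: φ₁ = -0.1316, φ₂ = 1.3183, Δλ = -14.549° = -0.2539 rad.
Haversine: a = sin²(Δφ/2) + cos φ₁ cos φ₂ sin²(Δλ/2) = 0.4397 + (0.9914)(0.2498)(0.0160) = 0.44367.
Central angle c = 2·arcsin(√a) = 1.45789 rad.
Distance = R·c = 1737.4 × 1.4579 ≈ 2533 km.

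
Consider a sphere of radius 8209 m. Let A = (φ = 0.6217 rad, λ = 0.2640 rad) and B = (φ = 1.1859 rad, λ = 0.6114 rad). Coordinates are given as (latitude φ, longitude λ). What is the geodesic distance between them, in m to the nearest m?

In radians: φ₁ = 0.6217, φ₂ = 1.1859, Δλ = 19.905° = 0.3474 rad.
cos c = sin φ₁ sin φ₂ + cos φ₁ cos φ₂ cos Δλ = (0.5824)(0.9268) + (0.8129)(0.3755)(0.9403) = 0.82678,
so c = arccos(0.82678) = 0.59743 rad.
Distance = R·c = 8209 × 0.5974 ≈ 4904 m.

4904 m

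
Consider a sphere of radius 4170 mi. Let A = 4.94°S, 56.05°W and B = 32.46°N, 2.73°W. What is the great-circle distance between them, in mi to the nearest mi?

Let φ₁ = -0.0862 rad, φ₂ = 0.5665 rad, and Δλ = 0.9306 rad.
cos c = sin φ₁ sin φ₂ + cos φ₁ cos φ₂ cos Δλ = (-0.0861)(0.5367) + (0.9963)(0.8438)(0.5973) = 0.45593,
so c = arccos(0.45593) = 1.09738 rad.
Distance = R·c = 4170 × 1.0974 ≈ 4576 mi.

4576 mi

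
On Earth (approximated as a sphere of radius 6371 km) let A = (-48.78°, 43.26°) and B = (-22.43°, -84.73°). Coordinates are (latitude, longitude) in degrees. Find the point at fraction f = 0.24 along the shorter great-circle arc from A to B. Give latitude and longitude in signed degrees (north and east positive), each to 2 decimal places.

The central angle between A and B is δ = 1.6588 rad.
With f = 0.24, the slerp weights are sin((1−f)δ)/sin δ = 0.9560 and sin(fδ)/sin δ = 0.3892.
Weighted sum of the unit vectors: (0.9560)·(0.4799,0.4516,-0.7522) + (0.3892)·(0.0849,-0.9204,-0.3816) = (0.4918, 0.0735, -0.8676).
Converting back: φ = atan2(z, √(x²+y²)) = -60.18°, λ = atan2(y, x) = 8.50°.

-60.18°, 8.50°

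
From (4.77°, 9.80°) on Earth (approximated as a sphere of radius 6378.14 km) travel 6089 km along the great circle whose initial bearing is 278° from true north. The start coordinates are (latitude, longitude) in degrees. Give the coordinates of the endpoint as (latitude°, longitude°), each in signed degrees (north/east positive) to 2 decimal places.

Angular distance δ = d/R = 6089/6378.14 = 0.95467 rad; initial bearing θ = 4.8520 rad.
sin φ₂ = sin φ₁ cos δ + cos φ₁ sin δ cos θ = (0.0832)(0.5779) + (0.9965)(0.8161)(0.1392) = 0.1612, so φ₂ = 9.28°.
Δλ = atan2(sin θ sin δ cos φ₁, cos δ − sin φ₁ sin φ₂) = atan2(-0.8054, 0.5645) = -54.974°.
λ₂ = 9.800° − 54.974° = -45.17°.

9.28°, -45.17°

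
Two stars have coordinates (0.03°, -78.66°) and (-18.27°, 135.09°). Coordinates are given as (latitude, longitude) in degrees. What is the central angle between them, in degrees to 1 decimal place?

142.2°

Let φ₁ = 0.0005 rad, φ₂ = -0.3189 rad, and Δλ = -2.5525 rad.
Haversine: a = sin²(Δφ/2) + cos φ₁ cos φ₂ sin²(Δλ/2) = 0.0253 + (1.0000)(0.9496)(0.9157) = 0.89486.
Central angle c = 2·arcsin(√a) = 2.48115 rad.
So the angular separation is 142.2°.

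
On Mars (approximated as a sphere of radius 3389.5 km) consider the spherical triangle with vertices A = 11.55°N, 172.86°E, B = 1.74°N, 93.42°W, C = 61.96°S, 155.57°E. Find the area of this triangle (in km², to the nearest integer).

17293664 km²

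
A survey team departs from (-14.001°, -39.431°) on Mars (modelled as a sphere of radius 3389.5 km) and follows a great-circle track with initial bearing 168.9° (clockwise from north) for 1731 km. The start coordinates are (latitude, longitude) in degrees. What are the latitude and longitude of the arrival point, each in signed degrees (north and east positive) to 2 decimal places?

-42.57°, -32.09°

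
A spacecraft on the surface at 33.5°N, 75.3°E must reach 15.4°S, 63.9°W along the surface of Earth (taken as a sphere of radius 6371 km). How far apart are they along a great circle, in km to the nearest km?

In radians: φ₁ = 0.5847, φ₂ = -0.2688, Δλ = -139.200° = -2.4295 rad.
cos c = sin φ₁ sin φ₂ + cos φ₁ cos φ₂ cos Δλ = (0.5519)(-0.2656) + (0.8339)(0.9641)(-0.7570) = -0.75515,
so c = arccos(-0.75515) = 2.42668 rad.
Distance = R·c = 6371 × 2.4267 ≈ 15460 km.

15460 km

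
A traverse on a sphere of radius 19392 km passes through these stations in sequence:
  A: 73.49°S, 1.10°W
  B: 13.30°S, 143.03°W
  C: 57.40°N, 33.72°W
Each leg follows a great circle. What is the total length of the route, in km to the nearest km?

68158 km

Leg A→B: central angle 1.5680 rad, distance 30405.8 km.
Leg B→C: central angle 1.9468 rad, distance 37752.0 km.
Total: 30405.8 + 37752.0 ≈ 68158 km.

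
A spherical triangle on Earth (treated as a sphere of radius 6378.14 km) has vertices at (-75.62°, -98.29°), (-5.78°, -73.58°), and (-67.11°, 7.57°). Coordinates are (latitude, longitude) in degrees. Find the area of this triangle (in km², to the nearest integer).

Side lengths (central angles): a = 1.4179, b = 0.5237, c = 1.2429 rad; semiperimeter s = 1.5922.
By l'Huilier's theorem, tan(E/4) = √[tan(s/2) tan((s−a)/2) tan((s−b)/2) tan((s−c)/2)], giving spherical excess E = 0.3850 rad.
Area = E·R² = 0.3850 × (6378.14)² ≈ 15663237 km².

15663237 km²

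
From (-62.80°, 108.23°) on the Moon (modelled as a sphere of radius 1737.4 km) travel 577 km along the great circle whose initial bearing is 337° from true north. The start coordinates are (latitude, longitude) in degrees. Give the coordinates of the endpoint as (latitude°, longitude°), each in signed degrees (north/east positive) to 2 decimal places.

Angular distance δ = d/R = 577/1737.4 = 0.33211 rad; initial bearing θ = 5.8818 rad.
sin φ₂ = sin φ₁ cos δ + cos φ₁ sin δ cos θ = (-0.8894)(0.9454) + (0.4571)(0.3260)(0.9205) = -0.7036, so φ₂ = -44.72°.
Δλ = atan2(sin θ sin δ cos φ₁, cos δ − sin φ₁ sin φ₂) = atan2(-0.0582, 0.3195) = -10.328°.
λ₂ = 108.230° − 10.328° = 97.90°.

-44.72°, 97.90°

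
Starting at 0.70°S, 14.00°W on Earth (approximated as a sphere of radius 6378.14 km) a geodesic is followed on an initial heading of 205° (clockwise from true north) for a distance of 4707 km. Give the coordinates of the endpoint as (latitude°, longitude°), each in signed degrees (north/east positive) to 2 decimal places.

-38.23°, -35.22°

Angular distance δ = d/R = 4707/6378.14 = 0.73799 rad; initial bearing θ = 3.5779 rad.
sin φ₂ = sin φ₁ cos δ + cos φ₁ sin δ cos θ = (-0.0122)(0.7398) + (0.9999)(0.6728)(-0.9063) = -0.6188, so φ₂ = -38.23°.
Δλ = atan2(sin θ sin δ cos φ₁, cos δ − sin φ₁ sin φ₂) = atan2(-0.2843, 0.7323) = -21.220°.
λ₂ = -14.000° − 21.220° = -35.22°.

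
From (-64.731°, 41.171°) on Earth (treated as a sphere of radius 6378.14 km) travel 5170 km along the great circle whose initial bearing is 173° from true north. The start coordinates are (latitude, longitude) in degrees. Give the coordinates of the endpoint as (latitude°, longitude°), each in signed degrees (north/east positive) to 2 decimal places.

Angular distance δ = d/R = 5170/6378.14 = 0.81058 rad; initial bearing θ = 3.0194 rad.
sin φ₂ = sin φ₁ cos δ + cos φ₁ sin δ cos θ = (-0.9043)(0.6891) + (0.4269)(0.7247)(-0.9925) = -0.9302, so φ₂ = -68.46°.
Δλ = atan2(sin θ sin δ cos φ₁, cos δ − sin φ₁ sin φ₂) = atan2(0.0377, -0.1521) = 166.079°.
λ₂ = 41.171° + 166.079° = 207.25° → -152.75° after wrapping to (−180°, 180°].

-68.46°, -152.75°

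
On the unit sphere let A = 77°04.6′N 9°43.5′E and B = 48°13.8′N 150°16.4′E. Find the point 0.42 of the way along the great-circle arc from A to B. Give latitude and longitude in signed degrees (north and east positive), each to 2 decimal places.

77.06°, 126.37°

Central angle δ = 0.9123 rad. Interpolating on the sphere with fraction f = 0.42:
P = [sin((1−f)δ)·A + sin(fδ)·B] / sin δ = 0.6382·A + 0.4727·B in Cartesian coordinates,
giving P = (-0.1328, 0.1803, 0.9746), i.e. latitude 77.06°, longitude 126.37°.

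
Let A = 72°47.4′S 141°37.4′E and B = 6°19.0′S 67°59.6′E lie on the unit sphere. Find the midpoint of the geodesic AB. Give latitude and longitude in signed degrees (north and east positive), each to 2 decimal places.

The central angle between A and B is δ = 1.3817 rad.
With f = 0.5, the slerp weights are sin((1−f)δ)/sin δ = 0.6488 and sin(fδ)/sin δ = 0.6488.
Weighted sum of the unit vectors: (0.6488)·(-0.2319,0.1837,-0.9552) + (0.6488)·(0.3724,0.9215,-0.1100) = (0.0911, 0.7170, -0.6911).
Converting back: φ = atan2(z, √(x²+y²)) = -43.72°, λ = atan2(y, x) = 82.76°.

-43.72°, 82.76°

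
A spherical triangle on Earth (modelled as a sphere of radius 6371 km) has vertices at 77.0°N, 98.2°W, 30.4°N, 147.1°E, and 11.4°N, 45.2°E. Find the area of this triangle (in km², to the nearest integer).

Side lengths (central angles): a = 1.6452, b = 1.5552, c = 1.1462 rad; semiperimeter s = 2.1733.
By l'Huilier's theorem, tan(E/4) = √[tan(s/2) tan((s−a)/2) tan((s−b)/2) tan((s−c)/2)], giving spherical excess E = 1.1815 rad.
Area = E·R² = 1.1815 × (6371)² ≈ 47955224 km².

47955224 km²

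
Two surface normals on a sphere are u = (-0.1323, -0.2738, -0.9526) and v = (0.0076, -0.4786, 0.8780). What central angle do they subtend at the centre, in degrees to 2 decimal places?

u·v = -0.7063; |u| = 1.0000, |v| = 1.0000.
cos θ = (u·v)/(|u||v|) = -0.7064, so θ = 134.94°.

134.94°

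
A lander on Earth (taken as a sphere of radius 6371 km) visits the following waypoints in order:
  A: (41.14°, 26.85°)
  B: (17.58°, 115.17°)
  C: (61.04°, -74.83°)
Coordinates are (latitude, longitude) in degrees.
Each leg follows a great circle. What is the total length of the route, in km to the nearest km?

Leg A→B: central angle 1.3492 rad, distance 8595.9 km.
Leg B→C: central angle 1.7623 rad, distance 11227.4 km.
Total: 8595.9 + 11227.4 ≈ 19823 km.

19823 km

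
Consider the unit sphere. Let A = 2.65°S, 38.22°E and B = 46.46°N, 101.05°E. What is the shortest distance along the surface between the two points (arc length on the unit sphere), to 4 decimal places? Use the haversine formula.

Let φ₁ = -0.0463 rad, φ₂ = 0.8109 rad, and Δλ = 1.0966 rad.
Haversine: a = sin²(Δφ/2) + cos φ₁ cos φ₂ sin²(Δλ/2) = 0.1727 + (0.9989)(0.6889)(0.2717) = 0.35965.
Central angle c = 2·arcsin(√a) = 1.28627 rad.
On the unit sphere the arc length equals the central angle: 1.2863.

1.2863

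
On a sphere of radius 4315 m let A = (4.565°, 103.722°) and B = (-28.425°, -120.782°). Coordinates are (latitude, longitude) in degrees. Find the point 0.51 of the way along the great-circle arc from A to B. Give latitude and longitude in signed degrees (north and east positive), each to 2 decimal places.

Central angle δ = 2.2958 rad. Interpolating on the sphere with fraction f = 0.51:
P = [sin((1−f)δ)·A + sin(fδ)·B] / sin δ = 1.2054·A + 1.2305·B in Cartesian coordinates,
giving P = (-0.8389, 0.2375, -0.4898), i.e. latitude -29.33°, longitude 164.19°.

-29.33°, 164.19°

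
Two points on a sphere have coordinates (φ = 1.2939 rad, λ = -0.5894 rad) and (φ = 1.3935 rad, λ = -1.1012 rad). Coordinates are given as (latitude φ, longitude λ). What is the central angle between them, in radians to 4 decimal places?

0.1494 rad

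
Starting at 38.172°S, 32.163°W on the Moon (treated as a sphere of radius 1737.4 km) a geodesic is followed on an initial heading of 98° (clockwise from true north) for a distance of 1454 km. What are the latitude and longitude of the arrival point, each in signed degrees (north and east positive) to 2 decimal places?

Angular distance δ = d/R = 1454/1737.4 = 0.83688 rad; initial bearing θ = 1.7104 rad.
sin φ₂ = sin φ₁ cos δ + cos φ₁ sin δ cos θ = (-0.6180)(0.6698) + (0.7862)(0.7426)(-0.1392) = -0.4952, so φ₂ = -29.68°.
Δλ = atan2(sin θ sin δ cos φ₁, cos δ − sin φ₁ sin φ₂) = atan2(0.5781, 0.3637) = 57.821°.
λ₂ = -32.163° + 57.821° = 25.66°.

-29.68°, 25.66°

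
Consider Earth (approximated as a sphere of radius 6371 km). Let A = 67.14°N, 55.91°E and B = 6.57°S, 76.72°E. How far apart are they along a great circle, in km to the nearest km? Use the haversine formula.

Let φ₁ = 1.1718 rad, φ₂ = -0.1147 rad, and Δλ = 0.3632 rad.
Haversine: a = sin²(Δφ/2) + cos φ₁ cos φ₂ sin²(Δλ/2) = 0.3598 + (0.3885)(0.9934)(0.0326) = 0.37234.
Central angle c = 2·arcsin(√a) = 1.31262 rad.
Distance = R·c = 6371 × 1.3126 ≈ 8363 km.

8363 km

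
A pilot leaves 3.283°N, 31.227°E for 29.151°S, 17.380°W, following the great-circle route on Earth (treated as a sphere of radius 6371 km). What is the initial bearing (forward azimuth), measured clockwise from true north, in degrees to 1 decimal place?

231.6°

With φ₁ = 0.0573, φ₂ = -0.5088, Δλ = -0.8484 rad, the forward-azimuth formula gives
θ = atan2( sin Δλ cos φ₂ , cos φ₁ sin φ₂ − sin φ₁ cos φ₂ cos Δλ ) = atan2(-0.6552, -0.5194) = -128.41°.
Adding 360° brings this into [0°, 360°): 231.6°.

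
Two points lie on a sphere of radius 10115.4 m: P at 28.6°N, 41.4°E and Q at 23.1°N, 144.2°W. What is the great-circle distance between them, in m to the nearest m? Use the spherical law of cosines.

22601 m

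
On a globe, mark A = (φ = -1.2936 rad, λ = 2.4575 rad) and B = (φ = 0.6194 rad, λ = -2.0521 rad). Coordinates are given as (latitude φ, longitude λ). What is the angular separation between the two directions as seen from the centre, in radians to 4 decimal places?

2.2184 rad

With latitudes φ₁ = -74.118°, φ₂ = 35.489° and longitude difference Δλ = 101.619°:
cos c = sin φ₁ sin φ₂ + cos φ₁ cos φ₂ cos Δλ = (-0.9618)(0.5805) + (0.2737)(0.8142)(-0.2014) = -0.60326,
so c = arccos(-0.60326) = 2.21838 rad.
So the angular separation is 2.2184 rad.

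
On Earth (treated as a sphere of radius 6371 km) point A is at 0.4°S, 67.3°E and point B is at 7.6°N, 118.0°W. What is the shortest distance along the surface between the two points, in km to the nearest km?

Let φ₁ = -0.0070 rad, φ₂ = 0.1326 rad, and Δλ = 3.0491 rad.
cos c = sin φ₁ sin φ₂ + cos φ₁ cos φ₂ cos Δλ = (-0.0070)(0.1323) + (1.0000)(0.9912)(-0.9957) = -0.98788,
so c = arccos(-0.98788) = 2.98572 rad.
Distance = R·c = 6371 × 2.9857 ≈ 19022 km.

19022 km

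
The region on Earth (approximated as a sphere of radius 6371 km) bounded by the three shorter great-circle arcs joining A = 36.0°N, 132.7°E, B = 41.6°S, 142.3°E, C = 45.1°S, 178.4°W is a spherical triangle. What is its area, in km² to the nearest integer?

Side lengths (central angles): a = 0.4975, b = 1.6118, c = 1.3630 rad; semiperimeter s = 1.7362.
By l'Huilier's theorem, tan(E/4) = √[tan(s/2) tan((s−a)/2) tan((s−b)/2) tan((s−c)/2)], giving spherical excess E = 0.3966 rad.
Area = E·R² = 0.3966 × (6371)² ≈ 16098599 km².

16098599 km²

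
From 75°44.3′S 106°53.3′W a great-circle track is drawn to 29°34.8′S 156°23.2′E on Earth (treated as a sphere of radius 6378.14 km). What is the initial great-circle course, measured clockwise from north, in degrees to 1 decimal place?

255.7°

With φ₁ = -1.3219, φ₂ = -0.5163, Δλ = -1.6882 rad, the forward-azimuth formula gives
θ = atan2( sin Δλ cos φ₂ , cos φ₁ sin φ₂ − sin φ₁ cos φ₂ cos Δλ ) = atan2(-0.8637, -0.2203) = -104.31°.
Adding 360° brings this into [0°, 360°): 255.7°.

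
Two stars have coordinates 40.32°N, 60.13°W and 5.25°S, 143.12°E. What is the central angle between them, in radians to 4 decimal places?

With latitudes φ₁ = 40.320°, φ₂ = -5.250° and longitude difference Δλ = -156.750°:
cos c = sin φ₁ sin φ₂ + cos φ₁ cos φ₂ cos Δλ = (0.6471)(-0.0915) + (0.7624)(0.9958)(-0.9188) = -0.75679,
so c = arccos(-0.75679) = 2.42919 rad.
So the angular separation is 2.4292 rad.

2.4292 rad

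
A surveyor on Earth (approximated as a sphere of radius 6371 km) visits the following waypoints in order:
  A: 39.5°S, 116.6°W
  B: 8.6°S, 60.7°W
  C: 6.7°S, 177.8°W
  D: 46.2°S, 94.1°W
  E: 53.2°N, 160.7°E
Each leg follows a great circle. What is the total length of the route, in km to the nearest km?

Leg A→B: central angle 1.0206 rad, distance 6502.2 km.
Leg B→C: central angle 2.0152 rad, distance 12838.7 km.
Leg C→D: central angle 1.4105 rad, distance 8986.1 km.
Leg D→E: central angle 2.3277 rad, distance 14829.5 km.
Total: 6502.2 + 12838.7 + 8986.1 + 14829.5 ≈ 43157 km.

43157 km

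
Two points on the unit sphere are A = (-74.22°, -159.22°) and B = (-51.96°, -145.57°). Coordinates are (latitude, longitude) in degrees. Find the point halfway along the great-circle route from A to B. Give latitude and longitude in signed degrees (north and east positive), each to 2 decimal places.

-63.23°, -149.74°

The central angle between A and B is δ = 0.4008 rad.
With f = 0.5, the slerp weights are sin((1−f)δ)/sin δ = 0.5102 and sin(fδ)/sin δ = 0.5102.
Weighted sum of the unit vectors: (0.5102)·(-0.2543,-0.0965,-0.9623) + (0.5102)·(-0.5083,-0.3484,-0.7876) = (-0.3890, -0.2270, -0.8928).
Converting back: φ = atan2(z, √(x²+y²)) = -63.23°, λ = atan2(y, x) = -149.74°.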